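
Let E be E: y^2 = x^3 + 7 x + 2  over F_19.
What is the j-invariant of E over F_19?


Delta = -16(4 a^3 + 27 b^2) mod 19 = 13
-1728 * (4 a)^3 = -1728 * (4*7)^3 mod 19 = 7
j = 7 * 13^(-1) mod 19 = 2

j = 2 (mod 19)


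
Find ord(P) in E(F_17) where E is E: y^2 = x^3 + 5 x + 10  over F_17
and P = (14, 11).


Compute successive multiples of P until we hit O:
  1P = (14, 11)
  2P = (15, 3)
  3P = (1, 4)
  4P = (4, 14)
  5P = (3, 1)
  6P = (16, 15)
  7P = (8, 1)
  8P = (11, 11)
  ... (continuing to 23P)
  23P = O

ord(P) = 23


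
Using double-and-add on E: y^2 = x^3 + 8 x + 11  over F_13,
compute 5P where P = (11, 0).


k = 5 = 101_2 (binary, LSB first: 101)
Double-and-add from P = (11, 0):
  bit 0 = 1: acc = O + (11, 0) = (11, 0)
  bit 1 = 0: acc unchanged = (11, 0)
  bit 2 = 1: acc = (11, 0) + O = (11, 0)

5P = (11, 0)


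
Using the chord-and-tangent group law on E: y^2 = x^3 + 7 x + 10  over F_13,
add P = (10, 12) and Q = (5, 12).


P != Q, so use the chord formula.
s = (y2 - y1) / (x2 - x1) = (0) / (8) mod 13 = 0
x3 = s^2 - x1 - x2 mod 13 = 0^2 - 10 - 5 = 11
y3 = s (x1 - x3) - y1 mod 13 = 0 * (10 - 11) - 12 = 1

P + Q = (11, 1)


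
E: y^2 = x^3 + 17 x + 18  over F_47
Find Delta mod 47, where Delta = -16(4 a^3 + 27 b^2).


4 a^3 + 27 b^2 = 4*17^3 + 27*18^2 = 19652 + 8748 = 28400
Delta = -16 * (28400) = -454400
Delta mod 47 = 43

Delta = 43 (mod 47)


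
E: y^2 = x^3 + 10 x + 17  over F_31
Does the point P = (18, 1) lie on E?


Check whether y^2 = x^3 + 10 x + 17 (mod 31) for (x, y) = (18, 1).
LHS: y^2 = 1^2 mod 31 = 1
RHS: x^3 + 10 x + 17 = 18^3 + 10*18 + 17 mod 31 = 15
LHS != RHS

No, not on the curve


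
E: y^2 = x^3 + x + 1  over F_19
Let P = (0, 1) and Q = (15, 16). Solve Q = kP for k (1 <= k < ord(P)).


Enumerate multiples of P until we hit Q = (15, 16):
  1P = (0, 1)
  2P = (5, 6)
  3P = (15, 3)
  4P = (9, 13)
  5P = (16, 3)
  6P = (14, 2)
  7P = (2, 7)
  8P = (7, 16)
  9P = (10, 2)
  10P = (13, 11)
  11P = (13, 8)
  12P = (10, 17)
  13P = (7, 3)
  14P = (2, 12)
  15P = (14, 17)
  16P = (16, 16)
  17P = (9, 6)
  18P = (15, 16)
Match found at i = 18.

k = 18


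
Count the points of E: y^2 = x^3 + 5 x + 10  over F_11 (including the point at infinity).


For each x in F_11, count y with y^2 = x^3 + 5 x + 10 mod 11:
  x = 1: RHS = 5, y in [4, 7]  -> 2 point(s)
  x = 6: RHS = 3, y in [5, 6]  -> 2 point(s)
  x = 7: RHS = 3, y in [5, 6]  -> 2 point(s)
  x = 8: RHS = 1, y in [1, 10]  -> 2 point(s)
  x = 9: RHS = 3, y in [5, 6]  -> 2 point(s)
  x = 10: RHS = 4, y in [2, 9]  -> 2 point(s)
Affine points: 12. Add the point at infinity: total = 13.

#E(F_11) = 13


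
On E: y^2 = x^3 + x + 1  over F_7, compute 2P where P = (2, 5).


Doubling: s = (3 x1^2 + a) / (2 y1)
s = (3*2^2 + 1) / (2*5) mod 7 = 2
x3 = s^2 - 2 x1 mod 7 = 2^2 - 2*2 = 0
y3 = s (x1 - x3) - y1 mod 7 = 2 * (2 - 0) - 5 = 6

2P = (0, 6)


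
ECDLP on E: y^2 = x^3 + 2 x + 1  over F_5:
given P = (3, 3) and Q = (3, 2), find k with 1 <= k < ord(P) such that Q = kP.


Enumerate multiples of P until we hit Q = (3, 2):
  1P = (3, 3)
  2P = (0, 4)
  3P = (1, 3)
  4P = (1, 2)
  5P = (0, 1)
  6P = (3, 2)
Match found at i = 6.

k = 6


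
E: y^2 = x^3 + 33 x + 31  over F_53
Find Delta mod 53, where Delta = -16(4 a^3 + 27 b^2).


4 a^3 + 27 b^2 = 4*33^3 + 27*31^2 = 143748 + 25947 = 169695
Delta = -16 * (169695) = -2715120
Delta mod 53 = 17

Delta = 17 (mod 53)


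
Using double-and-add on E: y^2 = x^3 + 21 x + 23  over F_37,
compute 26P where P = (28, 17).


k = 26 = 11010_2 (binary, LSB first: 01011)
Double-and-add from P = (28, 17):
  bit 0 = 0: acc unchanged = O
  bit 1 = 1: acc = O + (29, 34) = (29, 34)
  bit 2 = 0: acc unchanged = (29, 34)
  bit 3 = 1: acc = (29, 34) + (35, 11) = (36, 36)
  bit 4 = 1: acc = (36, 36) + (34, 9) = (29, 3)

26P = (29, 3)


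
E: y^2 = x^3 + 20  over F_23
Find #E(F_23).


For each x in F_23, count y with y^2 = x^3 + 0 x + 20 mod 23:
  x = 3: RHS = 1, y in [1, 22]  -> 2 point(s)
  x = 6: RHS = 6, y in [11, 12]  -> 2 point(s)
  x = 7: RHS = 18, y in [8, 15]  -> 2 point(s)
  x = 8: RHS = 3, y in [7, 16]  -> 2 point(s)
  x = 9: RHS = 13, y in [6, 17]  -> 2 point(s)
  x = 10: RHS = 8, y in [10, 13]  -> 2 point(s)
  x = 12: RHS = 0, y in [0]  -> 1 point(s)
  x = 13: RHS = 9, y in [3, 20]  -> 2 point(s)
  x = 14: RHS = 4, y in [2, 21]  -> 2 point(s)
  x = 19: RHS = 2, y in [5, 18]  -> 2 point(s)
  x = 20: RHS = 16, y in [4, 19]  -> 2 point(s)
  x = 21: RHS = 12, y in [9, 14]  -> 2 point(s)
Affine points: 23. Add the point at infinity: total = 24.

#E(F_23) = 24


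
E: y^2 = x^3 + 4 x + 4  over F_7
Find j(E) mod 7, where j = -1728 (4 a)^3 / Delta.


Delta = -16(4 a^3 + 27 b^2) mod 7 = 3
-1728 * (4 a)^3 = -1728 * (4*4)^3 mod 7 = 1
j = 1 * 3^(-1) mod 7 = 5

j = 5 (mod 7)


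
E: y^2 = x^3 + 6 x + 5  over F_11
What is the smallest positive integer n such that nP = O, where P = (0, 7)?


Compute successive multiples of P until we hit O:
  1P = (0, 7)
  2P = (4, 7)
  3P = (7, 4)
  4P = (8, 9)
  5P = (1, 1)
  6P = (2, 5)
  7P = (10, 3)
  8P = (6, 2)
  ... (continuing to 17P)
  17P = O

ord(P) = 17


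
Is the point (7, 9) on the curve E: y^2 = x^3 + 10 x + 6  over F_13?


Check whether y^2 = x^3 + 10 x + 6 (mod 13) for (x, y) = (7, 9).
LHS: y^2 = 9^2 mod 13 = 3
RHS: x^3 + 10 x + 6 = 7^3 + 10*7 + 6 mod 13 = 3
LHS = RHS

Yes, on the curve


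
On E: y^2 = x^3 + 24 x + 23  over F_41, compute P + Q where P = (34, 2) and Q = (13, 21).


P != Q, so use the chord formula.
s = (y2 - y1) / (x2 - x1) = (19) / (20) mod 41 = 3
x3 = s^2 - x1 - x2 mod 41 = 3^2 - 34 - 13 = 3
y3 = s (x1 - x3) - y1 mod 41 = 3 * (34 - 3) - 2 = 9

P + Q = (3, 9)


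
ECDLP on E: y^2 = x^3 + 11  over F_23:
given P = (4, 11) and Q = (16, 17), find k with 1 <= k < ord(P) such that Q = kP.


Enumerate multiples of P until we hit Q = (16, 17):
  1P = (4, 11)
  2P = (19, 19)
  3P = (1, 9)
  4P = (21, 16)
  5P = (7, 3)
  6P = (14, 8)
  7P = (9, 2)
  8P = (16, 6)
  9P = (11, 13)
  10P = (17, 5)
  11P = (18, 22)
  12P = (13, 0)
  13P = (18, 1)
  14P = (17, 18)
  15P = (11, 10)
  16P = (16, 17)
Match found at i = 16.

k = 16


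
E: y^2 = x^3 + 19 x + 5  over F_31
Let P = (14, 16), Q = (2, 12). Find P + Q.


P != Q, so use the chord formula.
s = (y2 - y1) / (x2 - x1) = (27) / (19) mod 31 = 21
x3 = s^2 - x1 - x2 mod 31 = 21^2 - 14 - 2 = 22
y3 = s (x1 - x3) - y1 mod 31 = 21 * (14 - 22) - 16 = 2

P + Q = (22, 2)


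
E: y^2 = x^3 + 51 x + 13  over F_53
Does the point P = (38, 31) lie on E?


Check whether y^2 = x^3 + 51 x + 13 (mod 53) for (x, y) = (38, 31).
LHS: y^2 = 31^2 mod 53 = 7
RHS: x^3 + 51 x + 13 = 38^3 + 51*38 + 13 mod 53 = 7
LHS = RHS

Yes, on the curve


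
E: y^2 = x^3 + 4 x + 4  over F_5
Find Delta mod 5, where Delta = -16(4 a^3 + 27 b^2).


4 a^3 + 27 b^2 = 4*4^3 + 27*4^2 = 256 + 432 = 688
Delta = -16 * (688) = -11008
Delta mod 5 = 2

Delta = 2 (mod 5)


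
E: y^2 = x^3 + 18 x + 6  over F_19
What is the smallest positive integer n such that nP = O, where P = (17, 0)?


Compute successive multiples of P until we hit O:
  1P = (17, 0)
  2P = O

ord(P) = 2


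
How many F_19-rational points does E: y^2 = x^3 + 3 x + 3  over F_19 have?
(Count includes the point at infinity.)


For each x in F_19, count y with y^2 = x^3 + 3 x + 3 mod 19:
  x = 1: RHS = 7, y in [8, 11]  -> 2 point(s)
  x = 2: RHS = 17, y in [6, 13]  -> 2 point(s)
  x = 3: RHS = 1, y in [1, 18]  -> 2 point(s)
  x = 6: RHS = 9, y in [3, 16]  -> 2 point(s)
  x = 7: RHS = 6, y in [5, 14]  -> 2 point(s)
  x = 8: RHS = 7, y in [8, 11]  -> 2 point(s)
  x = 10: RHS = 7, y in [8, 11]  -> 2 point(s)
  x = 12: RHS = 0, y in [0]  -> 1 point(s)
  x = 13: RHS = 16, y in [4, 15]  -> 2 point(s)
  x = 16: RHS = 5, y in [9, 10]  -> 2 point(s)
Affine points: 19. Add the point at infinity: total = 20.

#E(F_19) = 20


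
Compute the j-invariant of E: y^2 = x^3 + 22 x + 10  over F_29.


Delta = -16(4 a^3 + 27 b^2) mod 29 = 9
-1728 * (4 a)^3 = -1728 * (4*22)^3 mod 29 = 12
j = 12 * 9^(-1) mod 29 = 11

j = 11 (mod 29)


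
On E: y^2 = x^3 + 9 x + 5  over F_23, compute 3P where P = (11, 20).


k = 3 = 11_2 (binary, LSB first: 11)
Double-and-add from P = (11, 20):
  bit 0 = 1: acc = O + (11, 20) = (11, 20)
  bit 1 = 1: acc = (11, 20) + (4, 6) = (12, 1)

3P = (12, 1)


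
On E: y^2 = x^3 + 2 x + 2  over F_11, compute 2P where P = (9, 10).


Doubling: s = (3 x1^2 + a) / (2 y1)
s = (3*9^2 + 2) / (2*10) mod 11 = 4
x3 = s^2 - 2 x1 mod 11 = 4^2 - 2*9 = 9
y3 = s (x1 - x3) - y1 mod 11 = 4 * (9 - 9) - 10 = 1

2P = (9, 1)


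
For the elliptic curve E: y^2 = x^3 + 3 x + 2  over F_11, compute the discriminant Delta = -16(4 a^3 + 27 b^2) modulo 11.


4 a^3 + 27 b^2 = 4*3^3 + 27*2^2 = 108 + 108 = 216
Delta = -16 * (216) = -3456
Delta mod 11 = 9

Delta = 9 (mod 11)


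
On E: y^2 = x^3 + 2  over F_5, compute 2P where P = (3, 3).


Doubling: s = (3 x1^2 + a) / (2 y1)
s = (3*3^2 + 0) / (2*3) mod 5 = 2
x3 = s^2 - 2 x1 mod 5 = 2^2 - 2*3 = 3
y3 = s (x1 - x3) - y1 mod 5 = 2 * (3 - 3) - 3 = 2

2P = (3, 2)


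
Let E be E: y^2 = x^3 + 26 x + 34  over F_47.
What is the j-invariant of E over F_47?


Delta = -16(4 a^3 + 27 b^2) mod 47 = 17
-1728 * (4 a)^3 = -1728 * (4*26)^3 mod 47 = 2
j = 2 * 17^(-1) mod 47 = 25

j = 25 (mod 47)


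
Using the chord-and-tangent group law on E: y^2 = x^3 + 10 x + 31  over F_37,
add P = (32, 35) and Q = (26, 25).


P != Q, so use the chord formula.
s = (y2 - y1) / (x2 - x1) = (27) / (31) mod 37 = 14
x3 = s^2 - x1 - x2 mod 37 = 14^2 - 32 - 26 = 27
y3 = s (x1 - x3) - y1 mod 37 = 14 * (32 - 27) - 35 = 35

P + Q = (27, 35)


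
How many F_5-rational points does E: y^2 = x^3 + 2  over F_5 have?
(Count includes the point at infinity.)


For each x in F_5, count y with y^2 = x^3 + 0 x + 2 mod 5:
  x = 2: RHS = 0, y in [0]  -> 1 point(s)
  x = 3: RHS = 4, y in [2, 3]  -> 2 point(s)
  x = 4: RHS = 1, y in [1, 4]  -> 2 point(s)
Affine points: 5. Add the point at infinity: total = 6.

#E(F_5) = 6


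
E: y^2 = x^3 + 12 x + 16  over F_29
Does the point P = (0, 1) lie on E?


Check whether y^2 = x^3 + 12 x + 16 (mod 29) for (x, y) = (0, 1).
LHS: y^2 = 1^2 mod 29 = 1
RHS: x^3 + 12 x + 16 = 0^3 + 12*0 + 16 mod 29 = 16
LHS != RHS

No, not on the curve


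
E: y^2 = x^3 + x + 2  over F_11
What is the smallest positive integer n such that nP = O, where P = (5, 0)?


Compute successive multiples of P until we hit O:
  1P = (5, 0)
  2P = O

ord(P) = 2


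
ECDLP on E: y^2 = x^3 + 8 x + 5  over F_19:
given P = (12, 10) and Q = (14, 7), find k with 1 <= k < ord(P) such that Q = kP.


Enumerate multiples of P until we hit Q = (14, 7):
  1P = (12, 10)
  2P = (4, 14)
  3P = (8, 7)
  4P = (15, 2)
  5P = (16, 7)
  6P = (7, 10)
  7P = (0, 9)
  8P = (14, 12)
  9P = (13, 8)
  10P = (17, 0)
  11P = (13, 11)
  12P = (14, 7)
Match found at i = 12.

k = 12


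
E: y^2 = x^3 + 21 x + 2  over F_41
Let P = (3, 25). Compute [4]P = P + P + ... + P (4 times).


k = 4 = 100_2 (binary, LSB first: 001)
Double-and-add from P = (3, 25):
  bit 0 = 0: acc unchanged = O
  bit 1 = 0: acc unchanged = O
  bit 2 = 1: acc = O + (3, 16) = (3, 16)

4P = (3, 16)


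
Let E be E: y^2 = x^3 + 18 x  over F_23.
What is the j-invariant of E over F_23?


Delta = -16(4 a^3 + 27 b^2) mod 23 = 19
-1728 * (4 a)^3 = -1728 * (4*18)^3 mod 23 = 11
j = 11 * 19^(-1) mod 23 = 3

j = 3 (mod 23)


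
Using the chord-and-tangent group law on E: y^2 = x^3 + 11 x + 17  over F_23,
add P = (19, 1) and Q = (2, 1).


P != Q, so use the chord formula.
s = (y2 - y1) / (x2 - x1) = (0) / (6) mod 23 = 0
x3 = s^2 - x1 - x2 mod 23 = 0^2 - 19 - 2 = 2
y3 = s (x1 - x3) - y1 mod 23 = 0 * (19 - 2) - 1 = 22

P + Q = (2, 22)


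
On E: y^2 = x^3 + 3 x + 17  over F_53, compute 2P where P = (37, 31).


Doubling: s = (3 x1^2 + a) / (2 y1)
s = (3*37^2 + 3) / (2*31) mod 53 = 15
x3 = s^2 - 2 x1 mod 53 = 15^2 - 2*37 = 45
y3 = s (x1 - x3) - y1 mod 53 = 15 * (37 - 45) - 31 = 8

2P = (45, 8)


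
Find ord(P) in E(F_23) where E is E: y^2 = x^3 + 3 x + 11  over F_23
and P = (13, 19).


Compute successive multiples of P until we hit O:
  1P = (13, 19)
  2P = (3, 22)
  3P = (11, 8)
  4P = (12, 21)
  5P = (2, 5)
  6P = (10, 12)
  7P = (8, 8)
  8P = (5, 17)
  ... (continuing to 27P)
  27P = O

ord(P) = 27


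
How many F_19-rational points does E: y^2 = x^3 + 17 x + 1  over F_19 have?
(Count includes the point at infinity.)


For each x in F_19, count y with y^2 = x^3 + 17 x + 1 mod 19:
  x = 0: RHS = 1, y in [1, 18]  -> 2 point(s)
  x = 1: RHS = 0, y in [0]  -> 1 point(s)
  x = 2: RHS = 5, y in [9, 10]  -> 2 point(s)
  x = 4: RHS = 0, y in [0]  -> 1 point(s)
  x = 7: RHS = 7, y in [8, 11]  -> 2 point(s)
  x = 9: RHS = 9, y in [3, 16]  -> 2 point(s)
  x = 13: RHS = 6, y in [5, 14]  -> 2 point(s)
  x = 14: RHS = 0, y in [0]  -> 1 point(s)
  x = 17: RHS = 16, y in [4, 15]  -> 2 point(s)
Affine points: 15. Add the point at infinity: total = 16.

#E(F_19) = 16


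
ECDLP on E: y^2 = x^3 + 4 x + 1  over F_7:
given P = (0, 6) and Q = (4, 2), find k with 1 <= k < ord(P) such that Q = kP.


Enumerate multiples of P until we hit Q = (4, 2):
  1P = (0, 6)
  2P = (4, 2)
Match found at i = 2.

k = 2


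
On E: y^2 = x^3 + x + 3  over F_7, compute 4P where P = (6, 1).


k = 4 = 100_2 (binary, LSB first: 001)
Double-and-add from P = (6, 1):
  bit 0 = 0: acc unchanged = O
  bit 1 = 0: acc unchanged = O
  bit 2 = 1: acc = O + (6, 1) = (6, 1)

4P = (6, 1)


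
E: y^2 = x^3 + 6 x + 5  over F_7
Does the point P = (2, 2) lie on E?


Check whether y^2 = x^3 + 6 x + 5 (mod 7) for (x, y) = (2, 2).
LHS: y^2 = 2^2 mod 7 = 4
RHS: x^3 + 6 x + 5 = 2^3 + 6*2 + 5 mod 7 = 4
LHS = RHS

Yes, on the curve


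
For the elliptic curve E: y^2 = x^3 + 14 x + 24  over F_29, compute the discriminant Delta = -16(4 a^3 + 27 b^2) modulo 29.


4 a^3 + 27 b^2 = 4*14^3 + 27*24^2 = 10976 + 15552 = 26528
Delta = -16 * (26528) = -424448
Delta mod 29 = 25

Delta = 25 (mod 29)


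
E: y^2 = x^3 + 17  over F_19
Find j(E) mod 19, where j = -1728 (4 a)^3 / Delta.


Delta = -16(4 a^3 + 27 b^2) mod 19 = 1
-1728 * (4 a)^3 = -1728 * (4*0)^3 mod 19 = 0
j = 0 * 1^(-1) mod 19 = 0

j = 0 (mod 19)


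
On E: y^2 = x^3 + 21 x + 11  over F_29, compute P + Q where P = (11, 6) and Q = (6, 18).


P != Q, so use the chord formula.
s = (y2 - y1) / (x2 - x1) = (12) / (24) mod 29 = 15
x3 = s^2 - x1 - x2 mod 29 = 15^2 - 11 - 6 = 5
y3 = s (x1 - x3) - y1 mod 29 = 15 * (11 - 5) - 6 = 26

P + Q = (5, 26)


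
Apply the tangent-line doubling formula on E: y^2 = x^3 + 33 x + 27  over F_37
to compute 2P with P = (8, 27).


Doubling: s = (3 x1^2 + a) / (2 y1)
s = (3*8^2 + 33) / (2*27) mod 37 = 35
x3 = s^2 - 2 x1 mod 37 = 35^2 - 2*8 = 25
y3 = s (x1 - x3) - y1 mod 37 = 35 * (8 - 25) - 27 = 7

2P = (25, 7)


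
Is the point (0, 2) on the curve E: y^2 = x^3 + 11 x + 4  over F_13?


Check whether y^2 = x^3 + 11 x + 4 (mod 13) for (x, y) = (0, 2).
LHS: y^2 = 2^2 mod 13 = 4
RHS: x^3 + 11 x + 4 = 0^3 + 11*0 + 4 mod 13 = 4
LHS = RHS

Yes, on the curve


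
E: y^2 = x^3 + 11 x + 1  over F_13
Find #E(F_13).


For each x in F_13, count y with y^2 = x^3 + 11 x + 1 mod 13:
  x = 0: RHS = 1, y in [1, 12]  -> 2 point(s)
  x = 1: RHS = 0, y in [0]  -> 1 point(s)
  x = 3: RHS = 9, y in [3, 10]  -> 2 point(s)
  x = 5: RHS = 12, y in [5, 8]  -> 2 point(s)
  x = 6: RHS = 10, y in [6, 7]  -> 2 point(s)
  x = 8: RHS = 3, y in [4, 9]  -> 2 point(s)
  x = 9: RHS = 10, y in [6, 7]  -> 2 point(s)
  x = 11: RHS = 10, y in [6, 7]  -> 2 point(s)
Affine points: 15. Add the point at infinity: total = 16.

#E(F_13) = 16


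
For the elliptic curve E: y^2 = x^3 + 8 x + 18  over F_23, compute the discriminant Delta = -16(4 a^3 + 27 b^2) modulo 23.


4 a^3 + 27 b^2 = 4*8^3 + 27*18^2 = 2048 + 8748 = 10796
Delta = -16 * (10796) = -172736
Delta mod 23 = 17

Delta = 17 (mod 23)


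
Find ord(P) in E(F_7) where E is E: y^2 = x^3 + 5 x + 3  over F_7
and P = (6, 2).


Compute successive multiples of P until we hit O:
  1P = (6, 2)
  2P = (6, 5)
  3P = O

ord(P) = 3


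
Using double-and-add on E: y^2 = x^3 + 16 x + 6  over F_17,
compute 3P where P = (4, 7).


k = 3 = 11_2 (binary, LSB first: 11)
Double-and-add from P = (4, 7):
  bit 0 = 1: acc = O + (4, 7) = (4, 7)
  bit 1 = 1: acc = (4, 7) + (7, 6) = (8, 0)

3P = (8, 0)


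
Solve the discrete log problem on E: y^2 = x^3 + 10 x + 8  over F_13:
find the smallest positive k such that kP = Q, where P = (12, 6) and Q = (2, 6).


Enumerate multiples of P until we hit Q = (2, 6):
  1P = (12, 6)
  2P = (2, 7)
  3P = (2, 6)
Match found at i = 3.

k = 3


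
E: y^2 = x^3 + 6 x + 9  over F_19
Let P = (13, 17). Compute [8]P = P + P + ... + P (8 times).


k = 8 = 1000_2 (binary, LSB first: 0001)
Double-and-add from P = (13, 17):
  bit 0 = 0: acc unchanged = O
  bit 1 = 0: acc unchanged = O
  bit 2 = 0: acc unchanged = O
  bit 3 = 1: acc = O + (15, 15) = (15, 15)

8P = (15, 15)


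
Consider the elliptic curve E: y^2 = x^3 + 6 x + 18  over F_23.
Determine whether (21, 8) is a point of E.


Check whether y^2 = x^3 + 6 x + 18 (mod 23) for (x, y) = (21, 8).
LHS: y^2 = 8^2 mod 23 = 18
RHS: x^3 + 6 x + 18 = 21^3 + 6*21 + 18 mod 23 = 21
LHS != RHS

No, not on the curve


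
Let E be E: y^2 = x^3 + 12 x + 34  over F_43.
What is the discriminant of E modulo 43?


4 a^3 + 27 b^2 = 4*12^3 + 27*34^2 = 6912 + 31212 = 38124
Delta = -16 * (38124) = -609984
Delta mod 43 = 14

Delta = 14 (mod 43)


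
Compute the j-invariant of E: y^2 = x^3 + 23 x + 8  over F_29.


Delta = -16(4 a^3 + 27 b^2) mod 29 = 9
-1728 * (4 a)^3 = -1728 * (4*23)^3 mod 29 = 21
j = 21 * 9^(-1) mod 29 = 12

j = 12 (mod 29)


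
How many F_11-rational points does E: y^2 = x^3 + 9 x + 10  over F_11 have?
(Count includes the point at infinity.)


For each x in F_11, count y with y^2 = x^3 + 9 x + 10 mod 11:
  x = 1: RHS = 9, y in [3, 8]  -> 2 point(s)
  x = 2: RHS = 3, y in [5, 6]  -> 2 point(s)
  x = 3: RHS = 9, y in [3, 8]  -> 2 point(s)
  x = 4: RHS = 0, y in [0]  -> 1 point(s)
  x = 5: RHS = 4, y in [2, 9]  -> 2 point(s)
  x = 6: RHS = 5, y in [4, 7]  -> 2 point(s)
  x = 7: RHS = 9, y in [3, 8]  -> 2 point(s)
  x = 8: RHS = 0, y in [0]  -> 1 point(s)
  x = 10: RHS = 0, y in [0]  -> 1 point(s)
Affine points: 15. Add the point at infinity: total = 16.

#E(F_11) = 16


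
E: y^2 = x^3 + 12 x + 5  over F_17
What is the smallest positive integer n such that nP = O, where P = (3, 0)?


Compute successive multiples of P until we hit O:
  1P = (3, 0)
  2P = O

ord(P) = 2


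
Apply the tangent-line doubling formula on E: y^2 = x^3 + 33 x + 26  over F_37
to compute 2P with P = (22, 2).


Doubling: s = (3 x1^2 + a) / (2 y1)
s = (3*22^2 + 33) / (2*2) mod 37 = 29
x3 = s^2 - 2 x1 mod 37 = 29^2 - 2*22 = 20
y3 = s (x1 - x3) - y1 mod 37 = 29 * (22 - 20) - 2 = 19

2P = (20, 19)


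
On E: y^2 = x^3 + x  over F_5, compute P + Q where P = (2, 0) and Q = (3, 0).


P != Q, so use the chord formula.
s = (y2 - y1) / (x2 - x1) = (0) / (1) mod 5 = 0
x3 = s^2 - x1 - x2 mod 5 = 0^2 - 2 - 3 = 0
y3 = s (x1 - x3) - y1 mod 5 = 0 * (2 - 0) - 0 = 0

P + Q = (0, 0)


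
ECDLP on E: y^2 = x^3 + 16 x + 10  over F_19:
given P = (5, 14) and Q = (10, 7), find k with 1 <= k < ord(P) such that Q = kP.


Enumerate multiples of P until we hit Q = (10, 7):
  1P = (5, 14)
  2P = (16, 12)
  3P = (4, 10)
  4P = (7, 16)
  5P = (8, 2)
  6P = (3, 16)
  7P = (12, 12)
  8P = (11, 4)
  9P = (10, 7)
Match found at i = 9.

k = 9


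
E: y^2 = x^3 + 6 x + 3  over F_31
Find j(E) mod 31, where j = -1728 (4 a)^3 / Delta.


Delta = -16(4 a^3 + 27 b^2) mod 31 = 20
-1728 * (4 a)^3 = -1728 * (4*6)^3 mod 31 = 15
j = 15 * 20^(-1) mod 31 = 24

j = 24 (mod 31)


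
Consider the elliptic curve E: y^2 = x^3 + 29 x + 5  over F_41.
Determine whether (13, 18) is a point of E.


Check whether y^2 = x^3 + 29 x + 5 (mod 41) for (x, y) = (13, 18).
LHS: y^2 = 18^2 mod 41 = 37
RHS: x^3 + 29 x + 5 = 13^3 + 29*13 + 5 mod 41 = 37
LHS = RHS

Yes, on the curve


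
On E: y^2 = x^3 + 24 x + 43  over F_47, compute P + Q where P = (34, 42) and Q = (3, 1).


P != Q, so use the chord formula.
s = (y2 - y1) / (x2 - x1) = (6) / (16) mod 47 = 18
x3 = s^2 - x1 - x2 mod 47 = 18^2 - 34 - 3 = 5
y3 = s (x1 - x3) - y1 mod 47 = 18 * (34 - 5) - 42 = 10

P + Q = (5, 10)


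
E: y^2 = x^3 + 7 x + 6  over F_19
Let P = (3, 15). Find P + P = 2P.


Doubling: s = (3 x1^2 + a) / (2 y1)
s = (3*3^2 + 7) / (2*15) mod 19 = 10
x3 = s^2 - 2 x1 mod 19 = 10^2 - 2*3 = 18
y3 = s (x1 - x3) - y1 mod 19 = 10 * (3 - 18) - 15 = 6

2P = (18, 6)


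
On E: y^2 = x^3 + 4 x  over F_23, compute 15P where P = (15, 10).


k = 15 = 1111_2 (binary, LSB first: 1111)
Double-and-add from P = (15, 10):
  bit 0 = 1: acc = O + (15, 10) = (15, 10)
  bit 1 = 1: acc = (15, 10) + (9, 12) = (17, 6)
  bit 2 = 1: acc = (17, 6) + (18, 19) = (19, 14)
  bit 3 = 1: acc = (19, 14) + (13, 15) = (7, 7)

15P = (7, 7)


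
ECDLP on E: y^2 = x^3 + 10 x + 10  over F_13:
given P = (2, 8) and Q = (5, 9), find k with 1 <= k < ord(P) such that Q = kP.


Enumerate multiples of P until we hit Q = (5, 9):
  1P = (2, 8)
  2P = (5, 9)
Match found at i = 2.

k = 2


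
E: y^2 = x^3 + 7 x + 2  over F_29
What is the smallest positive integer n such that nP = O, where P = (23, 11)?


Compute successive multiples of P until we hit O:
  1P = (23, 11)
  2P = (28, 9)
  3P = (6, 17)
  4P = (22, 4)
  5P = (4, 6)
  6P = (24, 4)
  7P = (2, 16)
  8P = (13, 17)
  ... (continuing to 29P)
  29P = O

ord(P) = 29


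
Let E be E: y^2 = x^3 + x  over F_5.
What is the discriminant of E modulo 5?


4 a^3 + 27 b^2 = 4*1^3 + 27*0^2 = 4 + 0 = 4
Delta = -16 * (4) = -64
Delta mod 5 = 1

Delta = 1 (mod 5)


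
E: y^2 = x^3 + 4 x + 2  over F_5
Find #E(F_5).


For each x in F_5, count y with y^2 = x^3 + 4 x + 2 mod 5:
  x = 3: RHS = 1, y in [1, 4]  -> 2 point(s)
Affine points: 2. Add the point at infinity: total = 3.

#E(F_5) = 3


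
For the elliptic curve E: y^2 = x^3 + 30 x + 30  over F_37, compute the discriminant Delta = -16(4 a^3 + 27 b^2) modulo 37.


4 a^3 + 27 b^2 = 4*30^3 + 27*30^2 = 108000 + 24300 = 132300
Delta = -16 * (132300) = -2116800
Delta mod 37 = 7

Delta = 7 (mod 37)


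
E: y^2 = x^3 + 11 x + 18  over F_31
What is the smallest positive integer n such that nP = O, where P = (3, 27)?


Compute successive multiples of P until we hit O:
  1P = (3, 27)
  2P = (3, 4)
  3P = O

ord(P) = 3


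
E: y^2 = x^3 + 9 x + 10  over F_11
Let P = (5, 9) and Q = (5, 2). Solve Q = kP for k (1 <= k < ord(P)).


Enumerate multiples of P until we hit Q = (5, 2):
  1P = (5, 9)
  2P = (2, 5)
  3P = (7, 3)
  4P = (8, 0)
  5P = (7, 8)
  6P = (2, 6)
  7P = (5, 2)
Match found at i = 7.

k = 7


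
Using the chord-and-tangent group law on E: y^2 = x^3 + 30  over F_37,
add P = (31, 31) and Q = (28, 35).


P != Q, so use the chord formula.
s = (y2 - y1) / (x2 - x1) = (4) / (34) mod 37 = 11
x3 = s^2 - x1 - x2 mod 37 = 11^2 - 31 - 28 = 25
y3 = s (x1 - x3) - y1 mod 37 = 11 * (31 - 25) - 31 = 35

P + Q = (25, 35)


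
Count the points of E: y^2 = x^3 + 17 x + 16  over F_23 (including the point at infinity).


For each x in F_23, count y with y^2 = x^3 + 17 x + 16 mod 23:
  x = 0: RHS = 16, y in [4, 19]  -> 2 point(s)
  x = 2: RHS = 12, y in [9, 14]  -> 2 point(s)
  x = 3: RHS = 2, y in [5, 18]  -> 2 point(s)
  x = 6: RHS = 12, y in [9, 14]  -> 2 point(s)
  x = 7: RHS = 18, y in [8, 15]  -> 2 point(s)
  x = 9: RHS = 1, y in [1, 22]  -> 2 point(s)
  x = 10: RHS = 13, y in [6, 17]  -> 2 point(s)
  x = 11: RHS = 16, y in [4, 19]  -> 2 point(s)
  x = 12: RHS = 16, y in [4, 19]  -> 2 point(s)
  x = 14: RHS = 8, y in [10, 13]  -> 2 point(s)
  x = 15: RHS = 12, y in [9, 14]  -> 2 point(s)
  x = 18: RHS = 13, y in [6, 17]  -> 2 point(s)
Affine points: 24. Add the point at infinity: total = 25.

#E(F_23) = 25


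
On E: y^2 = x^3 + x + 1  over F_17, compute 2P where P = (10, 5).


k = 2 = 10_2 (binary, LSB first: 01)
Double-and-add from P = (10, 5):
  bit 0 = 0: acc unchanged = O
  bit 1 = 1: acc = O + (10, 12) = (10, 12)

2P = (10, 12)


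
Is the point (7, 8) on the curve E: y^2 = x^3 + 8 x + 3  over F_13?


Check whether y^2 = x^3 + 8 x + 3 (mod 13) for (x, y) = (7, 8).
LHS: y^2 = 8^2 mod 13 = 12
RHS: x^3 + 8 x + 3 = 7^3 + 8*7 + 3 mod 13 = 12
LHS = RHS

Yes, on the curve


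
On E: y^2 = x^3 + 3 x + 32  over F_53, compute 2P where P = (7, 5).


Doubling: s = (3 x1^2 + a) / (2 y1)
s = (3*7^2 + 3) / (2*5) mod 53 = 15
x3 = s^2 - 2 x1 mod 53 = 15^2 - 2*7 = 52
y3 = s (x1 - x3) - y1 mod 53 = 15 * (7 - 52) - 5 = 9

2P = (52, 9)


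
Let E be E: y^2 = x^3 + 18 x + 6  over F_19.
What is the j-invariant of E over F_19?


Delta = -16(4 a^3 + 27 b^2) mod 19 = 16
-1728 * (4 a)^3 = -1728 * (4*18)^3 mod 19 = 12
j = 12 * 16^(-1) mod 19 = 15

j = 15 (mod 19)


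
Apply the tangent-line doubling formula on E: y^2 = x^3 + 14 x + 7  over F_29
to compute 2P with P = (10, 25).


Doubling: s = (3 x1^2 + a) / (2 y1)
s = (3*10^2 + 14) / (2*25) mod 29 = 26
x3 = s^2 - 2 x1 mod 29 = 26^2 - 2*10 = 18
y3 = s (x1 - x3) - y1 mod 29 = 26 * (10 - 18) - 25 = 28

2P = (18, 28)


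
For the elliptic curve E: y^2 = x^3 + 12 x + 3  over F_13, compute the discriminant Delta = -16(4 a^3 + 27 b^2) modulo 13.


4 a^3 + 27 b^2 = 4*12^3 + 27*3^2 = 6912 + 243 = 7155
Delta = -16 * (7155) = -114480
Delta mod 13 = 11

Delta = 11 (mod 13)


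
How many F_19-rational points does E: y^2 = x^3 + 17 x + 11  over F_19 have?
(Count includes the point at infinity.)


For each x in F_19, count y with y^2 = x^3 + 17 x + 11 mod 19:
  x = 0: RHS = 11, y in [7, 12]  -> 2 point(s)
  x = 6: RHS = 6, y in [5, 14]  -> 2 point(s)
  x = 7: RHS = 17, y in [6, 13]  -> 2 point(s)
  x = 9: RHS = 0, y in [0]  -> 1 point(s)
  x = 11: RHS = 9, y in [3, 16]  -> 2 point(s)
  x = 12: RHS = 5, y in [9, 10]  -> 2 point(s)
  x = 13: RHS = 16, y in [4, 15]  -> 2 point(s)
  x = 16: RHS = 9, y in [3, 16]  -> 2 point(s)
  x = 17: RHS = 7, y in [8, 11]  -> 2 point(s)
Affine points: 17. Add the point at infinity: total = 18.

#E(F_19) = 18


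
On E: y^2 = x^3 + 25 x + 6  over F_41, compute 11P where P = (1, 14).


k = 11 = 1011_2 (binary, LSB first: 1101)
Double-and-add from P = (1, 14):
  bit 0 = 1: acc = O + (1, 14) = (1, 14)
  bit 1 = 1: acc = (1, 14) + (40, 29) = (5, 16)
  bit 2 = 0: acc unchanged = (5, 16)
  bit 3 = 1: acc = (5, 16) + (16, 22) = (2, 8)

11P = (2, 8)


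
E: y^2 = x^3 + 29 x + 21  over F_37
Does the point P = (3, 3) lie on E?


Check whether y^2 = x^3 + 29 x + 21 (mod 37) for (x, y) = (3, 3).
LHS: y^2 = 3^2 mod 37 = 9
RHS: x^3 + 29 x + 21 = 3^3 + 29*3 + 21 mod 37 = 24
LHS != RHS

No, not on the curve


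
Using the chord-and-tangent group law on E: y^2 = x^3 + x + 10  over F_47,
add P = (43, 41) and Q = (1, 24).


P != Q, so use the chord formula.
s = (y2 - y1) / (x2 - x1) = (30) / (5) mod 47 = 6
x3 = s^2 - x1 - x2 mod 47 = 6^2 - 43 - 1 = 39
y3 = s (x1 - x3) - y1 mod 47 = 6 * (43 - 39) - 41 = 30

P + Q = (39, 30)


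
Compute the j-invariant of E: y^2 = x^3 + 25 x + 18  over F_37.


Delta = -16(4 a^3 + 27 b^2) mod 37 = 2
-1728 * (4 a)^3 = -1728 * (4*25)^3 mod 37 = 11
j = 11 * 2^(-1) mod 37 = 24

j = 24 (mod 37)


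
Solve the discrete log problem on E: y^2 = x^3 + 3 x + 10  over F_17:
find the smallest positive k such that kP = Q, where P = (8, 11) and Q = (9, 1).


Enumerate multiples of P until we hit Q = (9, 1):
  1P = (8, 11)
  2P = (9, 1)
Match found at i = 2.

k = 2


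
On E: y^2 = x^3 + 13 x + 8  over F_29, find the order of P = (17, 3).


Compute successive multiples of P until we hit O:
  1P = (17, 3)
  2P = (1, 14)
  3P = (10, 23)
  4P = (22, 3)
  5P = (19, 26)
  6P = (2, 10)
  7P = (3, 4)
  8P = (13, 5)
  ... (continuing to 19P)
  19P = O

ord(P) = 19


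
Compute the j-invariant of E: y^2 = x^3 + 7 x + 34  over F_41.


Delta = -16(4 a^3 + 27 b^2) mod 41 = 12
-1728 * (4 a)^3 = -1728 * (4*7)^3 mod 41 = 21
j = 21 * 12^(-1) mod 41 = 12

j = 12 (mod 41)


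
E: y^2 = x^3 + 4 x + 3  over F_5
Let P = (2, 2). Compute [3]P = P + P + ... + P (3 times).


k = 3 = 11_2 (binary, LSB first: 11)
Double-and-add from P = (2, 2):
  bit 0 = 1: acc = O + (2, 2) = (2, 2)
  bit 1 = 1: acc = (2, 2) + (2, 3) = O

3P = O


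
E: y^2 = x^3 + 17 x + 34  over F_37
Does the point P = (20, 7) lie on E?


Check whether y^2 = x^3 + 17 x + 34 (mod 37) for (x, y) = (20, 7).
LHS: y^2 = 7^2 mod 37 = 12
RHS: x^3 + 17 x + 34 = 20^3 + 17*20 + 34 mod 37 = 12
LHS = RHS

Yes, on the curve


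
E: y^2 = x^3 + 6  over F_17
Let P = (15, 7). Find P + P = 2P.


Doubling: s = (3 x1^2 + a) / (2 y1)
s = (3*15^2 + 0) / (2*7) mod 17 = 13
x3 = s^2 - 2 x1 mod 17 = 13^2 - 2*15 = 3
y3 = s (x1 - x3) - y1 mod 17 = 13 * (15 - 3) - 7 = 13

2P = (3, 13)


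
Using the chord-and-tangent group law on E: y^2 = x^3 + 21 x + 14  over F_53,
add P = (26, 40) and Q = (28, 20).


P != Q, so use the chord formula.
s = (y2 - y1) / (x2 - x1) = (33) / (2) mod 53 = 43
x3 = s^2 - x1 - x2 mod 53 = 43^2 - 26 - 28 = 46
y3 = s (x1 - x3) - y1 mod 53 = 43 * (26 - 46) - 40 = 1

P + Q = (46, 1)


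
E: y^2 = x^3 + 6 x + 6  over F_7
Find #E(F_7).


For each x in F_7, count y with y^2 = x^3 + 6 x + 6 mod 7:
  x = 3: RHS = 2, y in [3, 4]  -> 2 point(s)
  x = 5: RHS = 0, y in [0]  -> 1 point(s)
Affine points: 3. Add the point at infinity: total = 4.

#E(F_7) = 4


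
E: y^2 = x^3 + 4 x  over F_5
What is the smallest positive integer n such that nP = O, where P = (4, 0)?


Compute successive multiples of P until we hit O:
  1P = (4, 0)
  2P = O

ord(P) = 2


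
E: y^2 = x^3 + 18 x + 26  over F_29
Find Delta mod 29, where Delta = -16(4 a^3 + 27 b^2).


4 a^3 + 27 b^2 = 4*18^3 + 27*26^2 = 23328 + 18252 = 41580
Delta = -16 * (41580) = -665280
Delta mod 29 = 9

Delta = 9 (mod 29)


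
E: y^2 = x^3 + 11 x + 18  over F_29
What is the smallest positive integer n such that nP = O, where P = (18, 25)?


Compute successive multiples of P until we hit O:
  1P = (18, 25)
  2P = (9, 11)
  3P = (8, 26)
  4P = (12, 15)
  5P = (5, 16)
  6P = (13, 3)
  7P = (22, 27)
  8P = (11, 22)
  ... (continuing to 29P)
  29P = O

ord(P) = 29


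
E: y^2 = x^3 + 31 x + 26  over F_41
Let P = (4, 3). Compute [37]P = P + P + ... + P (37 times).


k = 37 = 100101_2 (binary, LSB first: 101001)
Double-and-add from P = (4, 3):
  bit 0 = 1: acc = O + (4, 3) = (4, 3)
  bit 1 = 0: acc unchanged = (4, 3)
  bit 2 = 1: acc = (4, 3) + (18, 15) = (3, 33)
  bit 3 = 0: acc unchanged = (3, 33)
  bit 4 = 0: acc unchanged = (3, 33)
  bit 5 = 1: acc = (3, 33) + (36, 19) = (23, 14)

37P = (23, 14)


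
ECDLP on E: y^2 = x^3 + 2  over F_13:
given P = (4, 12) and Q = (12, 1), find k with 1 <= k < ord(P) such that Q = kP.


Enumerate multiples of P until we hit Q = (12, 1):
  1P = (4, 12)
  2P = (9, 4)
  3P = (1, 4)
  4P = (5, 7)
  5P = (3, 9)
  6P = (2, 7)
  7P = (10, 12)
  8P = (12, 1)
Match found at i = 8.

k = 8


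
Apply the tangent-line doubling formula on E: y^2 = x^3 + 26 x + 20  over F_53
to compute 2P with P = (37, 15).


Doubling: s = (3 x1^2 + a) / (2 y1)
s = (3*37^2 + 26) / (2*15) mod 53 = 30
x3 = s^2 - 2 x1 mod 53 = 30^2 - 2*37 = 31
y3 = s (x1 - x3) - y1 mod 53 = 30 * (37 - 31) - 15 = 6

2P = (31, 6)


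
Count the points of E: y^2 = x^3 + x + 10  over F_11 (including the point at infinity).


For each x in F_11, count y with y^2 = x^3 + 1 x + 10 mod 11:
  x = 1: RHS = 1, y in [1, 10]  -> 2 point(s)
  x = 2: RHS = 9, y in [3, 8]  -> 2 point(s)
  x = 4: RHS = 1, y in [1, 10]  -> 2 point(s)
  x = 6: RHS = 1, y in [1, 10]  -> 2 point(s)
  x = 9: RHS = 0, y in [0]  -> 1 point(s)
Affine points: 9. Add the point at infinity: total = 10.

#E(F_11) = 10


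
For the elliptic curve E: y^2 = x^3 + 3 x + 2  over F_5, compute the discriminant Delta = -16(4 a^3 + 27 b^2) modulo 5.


4 a^3 + 27 b^2 = 4*3^3 + 27*2^2 = 108 + 108 = 216
Delta = -16 * (216) = -3456
Delta mod 5 = 4

Delta = 4 (mod 5)


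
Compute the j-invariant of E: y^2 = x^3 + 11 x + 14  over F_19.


Delta = -16(4 a^3 + 27 b^2) mod 19 = 4
-1728 * (4 a)^3 = -1728 * (4*11)^3 mod 19 = 7
j = 7 * 4^(-1) mod 19 = 16

j = 16 (mod 19)


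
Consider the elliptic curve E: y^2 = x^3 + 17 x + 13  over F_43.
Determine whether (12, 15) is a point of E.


Check whether y^2 = x^3 + 17 x + 13 (mod 43) for (x, y) = (12, 15).
LHS: y^2 = 15^2 mod 43 = 10
RHS: x^3 + 17 x + 13 = 12^3 + 17*12 + 13 mod 43 = 10
LHS = RHS

Yes, on the curve


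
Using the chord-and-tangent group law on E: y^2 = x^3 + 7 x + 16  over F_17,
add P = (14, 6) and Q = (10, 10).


P != Q, so use the chord formula.
s = (y2 - y1) / (x2 - x1) = (4) / (13) mod 17 = 16
x3 = s^2 - x1 - x2 mod 17 = 16^2 - 14 - 10 = 11
y3 = s (x1 - x3) - y1 mod 17 = 16 * (14 - 11) - 6 = 8

P + Q = (11, 8)


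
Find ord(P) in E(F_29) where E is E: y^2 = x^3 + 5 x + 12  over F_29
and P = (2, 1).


Compute successive multiples of P until we hit O:
  1P = (2, 1)
  2P = (3, 5)
  3P = (11, 21)
  4P = (17, 14)
  5P = (19, 21)
  6P = (14, 19)
  7P = (8, 19)
  8P = (28, 8)
  ... (continuing to 27P)
  27P = O

ord(P) = 27


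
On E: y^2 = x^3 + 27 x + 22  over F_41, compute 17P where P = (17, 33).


k = 17 = 10001_2 (binary, LSB first: 10001)
Double-and-add from P = (17, 33):
  bit 0 = 1: acc = O + (17, 33) = (17, 33)
  bit 1 = 0: acc unchanged = (17, 33)
  bit 2 = 0: acc unchanged = (17, 33)
  bit 3 = 0: acc unchanged = (17, 33)
  bit 4 = 1: acc = (17, 33) + (11, 25) = (33, 14)

17P = (33, 14)


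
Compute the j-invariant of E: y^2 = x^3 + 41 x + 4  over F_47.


Delta = -16(4 a^3 + 27 b^2) mod 47 = 3
-1728 * (4 a)^3 = -1728 * (4*41)^3 mod 47 = 28
j = 28 * 3^(-1) mod 47 = 25

j = 25 (mod 47)


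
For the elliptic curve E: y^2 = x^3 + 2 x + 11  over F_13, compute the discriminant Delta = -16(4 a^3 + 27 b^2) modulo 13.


4 a^3 + 27 b^2 = 4*2^3 + 27*11^2 = 32 + 3267 = 3299
Delta = -16 * (3299) = -52784
Delta mod 13 = 9

Delta = 9 (mod 13)


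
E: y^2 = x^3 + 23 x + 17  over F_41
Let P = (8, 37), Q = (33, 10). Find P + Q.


P != Q, so use the chord formula.
s = (y2 - y1) / (x2 - x1) = (14) / (25) mod 41 = 35
x3 = s^2 - x1 - x2 mod 41 = 35^2 - 8 - 33 = 36
y3 = s (x1 - x3) - y1 mod 41 = 35 * (8 - 36) - 37 = 8

P + Q = (36, 8)


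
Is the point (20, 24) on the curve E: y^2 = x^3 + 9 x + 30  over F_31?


Check whether y^2 = x^3 + 9 x + 30 (mod 31) for (x, y) = (20, 24).
LHS: y^2 = 24^2 mod 31 = 18
RHS: x^3 + 9 x + 30 = 20^3 + 9*20 + 30 mod 31 = 26
LHS != RHS

No, not on the curve


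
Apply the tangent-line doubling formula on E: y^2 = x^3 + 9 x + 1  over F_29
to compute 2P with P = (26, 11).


Doubling: s = (3 x1^2 + a) / (2 y1)
s = (3*26^2 + 9) / (2*11) mod 29 = 28
x3 = s^2 - 2 x1 mod 29 = 28^2 - 2*26 = 7
y3 = s (x1 - x3) - y1 mod 29 = 28 * (26 - 7) - 11 = 28

2P = (7, 28)


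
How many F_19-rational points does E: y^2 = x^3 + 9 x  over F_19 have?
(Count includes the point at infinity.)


For each x in F_19, count y with y^2 = x^3 + 9 x + 0 mod 19:
  x = 0: RHS = 0, y in [0]  -> 1 point(s)
  x = 2: RHS = 7, y in [8, 11]  -> 2 point(s)
  x = 3: RHS = 16, y in [4, 15]  -> 2 point(s)
  x = 4: RHS = 5, y in [9, 10]  -> 2 point(s)
  x = 6: RHS = 4, y in [2, 17]  -> 2 point(s)
  x = 7: RHS = 7, y in [8, 11]  -> 2 point(s)
  x = 10: RHS = 7, y in [8, 11]  -> 2 point(s)
  x = 11: RHS = 5, y in [9, 10]  -> 2 point(s)
  x = 14: RHS = 1, y in [1, 18]  -> 2 point(s)
  x = 18: RHS = 9, y in [3, 16]  -> 2 point(s)
Affine points: 19. Add the point at infinity: total = 20.

#E(F_19) = 20


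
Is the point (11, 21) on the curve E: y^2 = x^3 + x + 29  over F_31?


Check whether y^2 = x^3 + 1 x + 29 (mod 31) for (x, y) = (11, 21).
LHS: y^2 = 21^2 mod 31 = 7
RHS: x^3 + 1 x + 29 = 11^3 + 1*11 + 29 mod 31 = 7
LHS = RHS

Yes, on the curve


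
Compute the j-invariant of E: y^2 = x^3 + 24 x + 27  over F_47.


Delta = -16(4 a^3 + 27 b^2) mod 47 = 11
-1728 * (4 a)^3 = -1728 * (4*24)^3 mod 47 = 41
j = 41 * 11^(-1) mod 47 = 8

j = 8 (mod 47)


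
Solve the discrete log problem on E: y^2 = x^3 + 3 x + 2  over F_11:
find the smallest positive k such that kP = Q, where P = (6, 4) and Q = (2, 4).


Enumerate multiples of P until we hit Q = (2, 4):
  1P = (6, 4)
  2P = (4, 10)
  3P = (10, 8)
  4P = (7, 6)
  5P = (2, 4)
Match found at i = 5.

k = 5


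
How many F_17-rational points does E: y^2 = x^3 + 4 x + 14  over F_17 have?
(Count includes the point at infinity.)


For each x in F_17, count y with y^2 = x^3 + 4 x + 14 mod 17:
  x = 1: RHS = 2, y in [6, 11]  -> 2 point(s)
  x = 2: RHS = 13, y in [8, 9]  -> 2 point(s)
  x = 3: RHS = 2, y in [6, 11]  -> 2 point(s)
  x = 4: RHS = 9, y in [3, 14]  -> 2 point(s)
  x = 6: RHS = 16, y in [4, 13]  -> 2 point(s)
  x = 10: RHS = 0, y in [0]  -> 1 point(s)
  x = 13: RHS = 2, y in [6, 11]  -> 2 point(s)
  x = 14: RHS = 9, y in [3, 14]  -> 2 point(s)
  x = 15: RHS = 15, y in [7, 10]  -> 2 point(s)
  x = 16: RHS = 9, y in [3, 14]  -> 2 point(s)
Affine points: 19. Add the point at infinity: total = 20.

#E(F_17) = 20


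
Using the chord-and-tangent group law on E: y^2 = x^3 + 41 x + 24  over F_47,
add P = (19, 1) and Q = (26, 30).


P != Q, so use the chord formula.
s = (y2 - y1) / (x2 - x1) = (29) / (7) mod 47 = 31
x3 = s^2 - x1 - x2 mod 47 = 31^2 - 19 - 26 = 23
y3 = s (x1 - x3) - y1 mod 47 = 31 * (19 - 23) - 1 = 16

P + Q = (23, 16)


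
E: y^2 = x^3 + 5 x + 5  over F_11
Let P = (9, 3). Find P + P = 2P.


Doubling: s = (3 x1^2 + a) / (2 y1)
s = (3*9^2 + 5) / (2*3) mod 11 = 1
x3 = s^2 - 2 x1 mod 11 = 1^2 - 2*9 = 5
y3 = s (x1 - x3) - y1 mod 11 = 1 * (9 - 5) - 3 = 1

2P = (5, 1)


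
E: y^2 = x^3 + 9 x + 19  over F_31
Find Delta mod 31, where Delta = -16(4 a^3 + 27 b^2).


4 a^3 + 27 b^2 = 4*9^3 + 27*19^2 = 2916 + 9747 = 12663
Delta = -16 * (12663) = -202608
Delta mod 31 = 8

Delta = 8 (mod 31)


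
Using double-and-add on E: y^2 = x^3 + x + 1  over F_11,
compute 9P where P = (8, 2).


k = 9 = 1001_2 (binary, LSB first: 1001)
Double-and-add from P = (8, 2):
  bit 0 = 1: acc = O + (8, 2) = (8, 2)
  bit 1 = 0: acc unchanged = (8, 2)
  bit 2 = 0: acc unchanged = (8, 2)
  bit 3 = 1: acc = (8, 2) + (6, 6) = (1, 6)

9P = (1, 6)


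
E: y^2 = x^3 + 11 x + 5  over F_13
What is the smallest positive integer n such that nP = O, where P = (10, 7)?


Compute successive multiples of P until we hit O:
  1P = (10, 7)
  2P = (7, 3)
  3P = (5, 4)
  4P = (2, 3)
  5P = (11, 12)
  6P = (4, 10)
  7P = (9, 12)
  8P = (6, 12)
  ... (continuing to 20P)
  20P = O

ord(P) = 20


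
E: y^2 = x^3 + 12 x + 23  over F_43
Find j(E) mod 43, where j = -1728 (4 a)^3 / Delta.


Delta = -16(4 a^3 + 27 b^2) mod 43 = 21
-1728 * (4 a)^3 = -1728 * (4*12)^3 mod 43 = 32
j = 32 * 21^(-1) mod 43 = 22

j = 22 (mod 43)


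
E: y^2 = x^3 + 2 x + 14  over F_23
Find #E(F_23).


For each x in F_23, count y with y^2 = x^3 + 2 x + 14 mod 23:
  x = 2: RHS = 3, y in [7, 16]  -> 2 point(s)
  x = 3: RHS = 1, y in [1, 22]  -> 2 point(s)
  x = 6: RHS = 12, y in [9, 14]  -> 2 point(s)
  x = 7: RHS = 3, y in [7, 16]  -> 2 point(s)
  x = 8: RHS = 13, y in [6, 17]  -> 2 point(s)
  x = 9: RHS = 2, y in [5, 18]  -> 2 point(s)
  x = 12: RHS = 18, y in [8, 15]  -> 2 point(s)
  x = 13: RHS = 6, y in [11, 12]  -> 2 point(s)
  x = 14: RHS = 3, y in [7, 16]  -> 2 point(s)
  x = 16: RHS = 2, y in [5, 18]  -> 2 point(s)
  x = 17: RHS = 16, y in [4, 19]  -> 2 point(s)
  x = 20: RHS = 4, y in [2, 21]  -> 2 point(s)
  x = 21: RHS = 2, y in [5, 18]  -> 2 point(s)
Affine points: 26. Add the point at infinity: total = 27.

#E(F_23) = 27


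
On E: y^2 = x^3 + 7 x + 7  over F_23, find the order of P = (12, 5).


Compute successive multiples of P until we hit O:
  1P = (12, 5)
  2P = (11, 9)
  3P = (16, 11)
  4P = (3, 20)
  5P = (21, 10)
  6P = (17, 5)
  7P = (17, 18)
  8P = (21, 13)
  ... (continuing to 13P)
  13P = O

ord(P) = 13


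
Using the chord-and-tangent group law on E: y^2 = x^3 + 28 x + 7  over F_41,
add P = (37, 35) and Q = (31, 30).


P != Q, so use the chord formula.
s = (y2 - y1) / (x2 - x1) = (36) / (35) mod 41 = 35
x3 = s^2 - x1 - x2 mod 41 = 35^2 - 37 - 31 = 9
y3 = s (x1 - x3) - y1 mod 41 = 35 * (37 - 9) - 35 = 2

P + Q = (9, 2)
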